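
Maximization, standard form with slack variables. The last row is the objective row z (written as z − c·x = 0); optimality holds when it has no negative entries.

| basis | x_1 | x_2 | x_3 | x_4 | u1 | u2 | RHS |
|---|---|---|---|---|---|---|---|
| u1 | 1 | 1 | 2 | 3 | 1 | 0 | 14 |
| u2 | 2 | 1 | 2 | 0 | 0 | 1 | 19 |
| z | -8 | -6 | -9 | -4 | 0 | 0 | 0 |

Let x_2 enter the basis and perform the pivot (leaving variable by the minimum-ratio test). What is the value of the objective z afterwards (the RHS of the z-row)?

Ratio test on column x_2 — row 1: 14/1 = 14; row 2: 19/1 = 19. Minimum is 14 at row 1 (u1 leaves); pivot element 1.
Pivot on row 1; the z-row RHS becomes 0 − (-6)·14 = 84.

84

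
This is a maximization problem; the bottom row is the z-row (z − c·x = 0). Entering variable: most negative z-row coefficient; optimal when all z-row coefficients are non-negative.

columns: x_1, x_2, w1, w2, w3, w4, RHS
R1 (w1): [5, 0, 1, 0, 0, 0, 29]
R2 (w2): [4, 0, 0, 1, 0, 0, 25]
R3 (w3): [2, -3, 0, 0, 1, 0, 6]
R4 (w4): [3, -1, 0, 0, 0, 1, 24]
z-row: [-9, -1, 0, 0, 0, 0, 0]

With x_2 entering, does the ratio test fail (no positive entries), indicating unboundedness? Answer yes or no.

Every constraint-row entry in column x_2 is ≤ 0, so increasing x_2 is unbounded.

yes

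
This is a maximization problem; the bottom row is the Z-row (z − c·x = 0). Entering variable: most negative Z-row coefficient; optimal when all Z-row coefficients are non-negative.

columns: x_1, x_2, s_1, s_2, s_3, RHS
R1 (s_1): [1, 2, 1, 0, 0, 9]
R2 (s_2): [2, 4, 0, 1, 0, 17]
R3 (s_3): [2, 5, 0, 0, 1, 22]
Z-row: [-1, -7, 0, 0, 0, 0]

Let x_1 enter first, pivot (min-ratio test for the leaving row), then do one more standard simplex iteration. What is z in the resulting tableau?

Ratio test on column x_1 — row 1: 9/1 = 9; row 2: 17/2 = 17/2; row 3: 22/2 = 11. Minimum is 17/2 at row 2 (s_2 leaves); pivot element 2.
Pivot on row 2; the Z-row RHS becomes 0 − (-1)·(17/2) = 17/2.
Next entering variable (most negative Z-row entry -5): x_2.
Ratio test on column x_2 — row 1: entry 0 ≤ 0; row 2: (17/2)/2 = 17/4; row 3: 5/1 = 5. Minimum is 17/4 at row 2 (x_1 leaves); pivot element 2.
After the second pivot the Z-row RHS is 17/2 − (-5)·(17/4) = 119/4.

119/4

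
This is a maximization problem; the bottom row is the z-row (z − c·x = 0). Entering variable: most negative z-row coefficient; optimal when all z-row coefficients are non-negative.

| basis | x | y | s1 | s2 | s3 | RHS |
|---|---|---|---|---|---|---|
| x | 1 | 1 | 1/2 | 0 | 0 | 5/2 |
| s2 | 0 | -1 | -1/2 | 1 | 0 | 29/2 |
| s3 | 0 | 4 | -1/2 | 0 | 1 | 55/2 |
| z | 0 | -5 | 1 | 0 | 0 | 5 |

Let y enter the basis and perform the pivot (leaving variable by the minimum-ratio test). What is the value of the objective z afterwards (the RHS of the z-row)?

35/2

Ratio test on column y — row 1: (5/2)/1 = 5/2; row 2: entry -1 ≤ 0; row 3: (55/2)/4 = 55/8. Minimum is 5/2 at row 1 (x leaves); pivot element 1.
Pivot on row 1; the z-row RHS becomes 5 − (-5)·(5/2) = 35/2.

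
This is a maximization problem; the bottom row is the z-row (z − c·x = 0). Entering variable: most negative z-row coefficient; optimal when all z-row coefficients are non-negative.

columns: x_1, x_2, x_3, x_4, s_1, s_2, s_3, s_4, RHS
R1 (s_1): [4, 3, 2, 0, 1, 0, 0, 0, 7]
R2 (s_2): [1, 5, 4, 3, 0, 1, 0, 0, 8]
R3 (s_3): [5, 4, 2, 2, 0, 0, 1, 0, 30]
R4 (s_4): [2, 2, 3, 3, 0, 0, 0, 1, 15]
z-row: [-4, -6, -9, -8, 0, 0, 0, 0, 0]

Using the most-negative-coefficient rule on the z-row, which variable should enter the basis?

x_3

Negative z-row entries: x_1: -4, x_2: -6, x_3: -9, x_4: -8.
The most negative is -9 in column x_3, so x_3 enters.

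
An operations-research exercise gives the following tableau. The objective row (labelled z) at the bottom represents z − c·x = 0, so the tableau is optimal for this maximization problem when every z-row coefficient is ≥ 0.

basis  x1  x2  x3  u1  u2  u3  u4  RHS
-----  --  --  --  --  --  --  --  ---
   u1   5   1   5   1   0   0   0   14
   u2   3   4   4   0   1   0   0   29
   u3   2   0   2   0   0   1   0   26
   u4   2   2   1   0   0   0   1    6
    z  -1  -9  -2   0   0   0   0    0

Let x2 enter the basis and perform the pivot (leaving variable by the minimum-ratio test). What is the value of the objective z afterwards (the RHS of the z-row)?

27

Ratio test on column x2 — row 1: 14/1 = 14; row 2: 29/4 = 29/4; row 3: entry 0 ≤ 0; row 4: 6/2 = 3. Minimum is 3 at row 4 (u4 leaves); pivot element 2.
Pivot on row 4; the z-row RHS becomes 0 − (-9)·3 = 27.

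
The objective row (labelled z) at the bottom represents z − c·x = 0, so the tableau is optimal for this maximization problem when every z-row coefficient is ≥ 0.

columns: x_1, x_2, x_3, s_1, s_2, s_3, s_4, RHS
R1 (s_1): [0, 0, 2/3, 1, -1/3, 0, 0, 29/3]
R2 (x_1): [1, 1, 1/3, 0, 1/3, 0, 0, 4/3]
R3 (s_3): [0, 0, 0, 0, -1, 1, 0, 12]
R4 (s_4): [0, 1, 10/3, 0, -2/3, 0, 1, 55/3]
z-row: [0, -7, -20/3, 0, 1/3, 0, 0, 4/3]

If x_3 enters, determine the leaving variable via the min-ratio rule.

x_1

Column x_3 entries and ratios — s_1: (29/3)/(2/3) = 29/2; x_1: (4/3)/(1/3) = 4; s_3: 0 ≤ 0, skip; s_4: (55/3)/(10/3) = 11/2.
Smallest ratio is 4 in the row of x_1, so x_1 leaves.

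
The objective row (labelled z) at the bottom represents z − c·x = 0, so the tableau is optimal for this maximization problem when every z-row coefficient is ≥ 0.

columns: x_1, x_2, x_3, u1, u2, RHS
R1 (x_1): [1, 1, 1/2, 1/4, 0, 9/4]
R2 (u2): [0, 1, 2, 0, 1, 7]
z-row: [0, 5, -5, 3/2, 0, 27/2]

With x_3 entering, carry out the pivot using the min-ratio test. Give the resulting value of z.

Ratio test on column x_3 — row 1: (9/4)/(1/2) = 9/2; row 2: 7/2 = 7/2. Minimum is 7/2 at row 2 (u2 leaves); pivot element 2.
Pivot on row 2; the z-row RHS becomes 27/2 − (-5)·(7/2) = 31.

31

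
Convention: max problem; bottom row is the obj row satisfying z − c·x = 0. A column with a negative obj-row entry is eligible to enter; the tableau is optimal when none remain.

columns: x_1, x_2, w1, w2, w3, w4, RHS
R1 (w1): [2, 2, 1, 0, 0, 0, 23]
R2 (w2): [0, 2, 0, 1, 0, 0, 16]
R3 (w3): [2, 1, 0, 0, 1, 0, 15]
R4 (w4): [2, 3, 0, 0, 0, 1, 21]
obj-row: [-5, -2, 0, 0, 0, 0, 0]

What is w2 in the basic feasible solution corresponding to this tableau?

w2 is basic (row 2); its value is the RHS of that row, 16.

16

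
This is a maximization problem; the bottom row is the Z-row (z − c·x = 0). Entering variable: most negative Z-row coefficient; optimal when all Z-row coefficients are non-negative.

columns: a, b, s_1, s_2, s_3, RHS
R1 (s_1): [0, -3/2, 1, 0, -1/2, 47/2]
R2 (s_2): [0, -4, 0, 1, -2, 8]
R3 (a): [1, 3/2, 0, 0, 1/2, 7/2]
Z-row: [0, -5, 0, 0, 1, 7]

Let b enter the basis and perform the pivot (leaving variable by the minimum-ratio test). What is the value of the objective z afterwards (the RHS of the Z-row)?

Ratio test on column b — row 1: entry -3/2 ≤ 0; row 2: entry -4 ≤ 0; row 3: (7/2)/(3/2) = 7/3. Minimum is 7/3 at row 3 (a leaves); pivot element 3/2.
Pivot on row 3; the Z-row RHS becomes 7 − (-5)·(7/3) = 56/3.

56/3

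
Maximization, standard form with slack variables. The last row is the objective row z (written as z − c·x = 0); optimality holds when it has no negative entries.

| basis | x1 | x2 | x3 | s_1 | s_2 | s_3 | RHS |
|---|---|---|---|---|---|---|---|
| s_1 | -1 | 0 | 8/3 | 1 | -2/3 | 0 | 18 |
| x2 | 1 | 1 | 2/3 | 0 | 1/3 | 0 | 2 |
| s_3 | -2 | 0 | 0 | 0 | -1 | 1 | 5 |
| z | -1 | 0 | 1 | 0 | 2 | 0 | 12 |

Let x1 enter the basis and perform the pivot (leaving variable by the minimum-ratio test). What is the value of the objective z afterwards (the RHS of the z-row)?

Ratio test on column x1 — row 1: entry -1 ≤ 0; row 2: 2/1 = 2; row 3: entry -2 ≤ 0. Minimum is 2 at row 2 (x2 leaves); pivot element 1.
Pivot on row 2; the z-row RHS becomes 12 − (-1)·2 = 14.

14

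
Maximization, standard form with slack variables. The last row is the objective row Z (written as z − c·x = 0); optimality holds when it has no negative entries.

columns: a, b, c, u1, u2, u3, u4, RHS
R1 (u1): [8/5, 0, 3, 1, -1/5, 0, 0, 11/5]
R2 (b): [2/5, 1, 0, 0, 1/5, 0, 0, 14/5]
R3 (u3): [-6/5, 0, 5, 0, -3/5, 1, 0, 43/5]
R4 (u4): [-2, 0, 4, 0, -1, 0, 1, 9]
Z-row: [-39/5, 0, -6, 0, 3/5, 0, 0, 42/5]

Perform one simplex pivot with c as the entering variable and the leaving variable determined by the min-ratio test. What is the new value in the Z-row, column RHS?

Ratio test on column c — row 1: (11/5)/3 = 11/15; row 2: entry 0 ≤ 0; row 3: (43/5)/5 = 43/25; row 4: 9/4 = 9/4. Minimum is 11/15 at row 1 (u1 leaves); pivot element 3.
Divide row 1 by 3; eliminate column c from the other rows.
Z-row update in column RHS: 42/5 − (-6)·(11/15) = 64/5.

64/5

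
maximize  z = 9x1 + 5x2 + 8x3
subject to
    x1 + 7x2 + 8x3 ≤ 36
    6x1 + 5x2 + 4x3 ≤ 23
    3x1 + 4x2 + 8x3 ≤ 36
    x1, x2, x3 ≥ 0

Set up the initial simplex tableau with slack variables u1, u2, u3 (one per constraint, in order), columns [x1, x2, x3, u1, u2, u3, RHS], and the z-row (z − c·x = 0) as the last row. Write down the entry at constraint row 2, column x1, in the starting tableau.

Constraint 2 has coefficient 6 on x1.

6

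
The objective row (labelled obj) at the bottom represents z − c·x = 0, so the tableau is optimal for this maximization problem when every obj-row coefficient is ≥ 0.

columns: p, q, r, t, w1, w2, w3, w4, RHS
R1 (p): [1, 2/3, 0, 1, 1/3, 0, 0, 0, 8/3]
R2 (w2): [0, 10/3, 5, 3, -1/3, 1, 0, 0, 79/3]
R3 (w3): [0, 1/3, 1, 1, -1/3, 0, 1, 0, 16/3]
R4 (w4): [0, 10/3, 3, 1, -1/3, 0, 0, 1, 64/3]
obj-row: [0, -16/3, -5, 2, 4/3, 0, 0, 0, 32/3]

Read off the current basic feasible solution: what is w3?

w3 is basic (row 3); its value is the RHS of that row, 16/3.

16/3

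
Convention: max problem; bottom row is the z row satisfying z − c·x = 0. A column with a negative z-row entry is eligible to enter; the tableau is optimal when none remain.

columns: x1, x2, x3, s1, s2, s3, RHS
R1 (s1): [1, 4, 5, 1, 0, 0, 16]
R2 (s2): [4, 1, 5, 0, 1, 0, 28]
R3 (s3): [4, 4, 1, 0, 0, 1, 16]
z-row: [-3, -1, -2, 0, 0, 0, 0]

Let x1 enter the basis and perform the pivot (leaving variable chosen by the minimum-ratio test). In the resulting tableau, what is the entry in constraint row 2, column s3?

-1

Ratio test on column x1 — row 1: 16/1 = 16; row 2: 28/4 = 7; row 3: 16/4 = 4. Minimum is 4 at row 3 (s3 leaves); pivot element 4.
Divide row 3 by 4; eliminate column x1 from the other rows.
Row 2 update in column s3: 0 − 4·(1/4) = -1.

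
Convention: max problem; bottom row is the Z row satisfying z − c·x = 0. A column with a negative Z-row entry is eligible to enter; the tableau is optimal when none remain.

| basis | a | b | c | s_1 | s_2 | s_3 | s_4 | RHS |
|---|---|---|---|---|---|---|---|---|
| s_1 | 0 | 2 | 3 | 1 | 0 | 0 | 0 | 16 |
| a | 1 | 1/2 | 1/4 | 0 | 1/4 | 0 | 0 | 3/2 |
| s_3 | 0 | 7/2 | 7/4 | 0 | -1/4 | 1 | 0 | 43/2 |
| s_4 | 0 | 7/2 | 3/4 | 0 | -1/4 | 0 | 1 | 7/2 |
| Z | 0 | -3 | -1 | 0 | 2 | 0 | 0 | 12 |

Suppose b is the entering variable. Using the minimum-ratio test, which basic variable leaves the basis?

Column b entries and ratios — s_1: 16/2 = 8; a: (3/2)/(1/2) = 3; s_3: (43/2)/(7/2) = 43/7; s_4: (7/2)/(7/2) = 1.
Smallest ratio is 1 in the row of s_4, so s_4 leaves.

s_4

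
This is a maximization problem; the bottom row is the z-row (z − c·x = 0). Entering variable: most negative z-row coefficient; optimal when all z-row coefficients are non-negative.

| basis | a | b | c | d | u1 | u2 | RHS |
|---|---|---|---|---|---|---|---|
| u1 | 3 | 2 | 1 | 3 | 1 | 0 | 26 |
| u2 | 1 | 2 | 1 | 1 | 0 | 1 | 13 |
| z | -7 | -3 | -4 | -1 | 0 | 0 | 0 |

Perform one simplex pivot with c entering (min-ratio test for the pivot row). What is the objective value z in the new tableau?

Ratio test on column c — row 1: 26/1 = 26; row 2: 13/1 = 13. Minimum is 13 at row 2 (u2 leaves); pivot element 1.
Pivot on row 2; the z-row RHS becomes 0 − (-4)·13 = 52.

52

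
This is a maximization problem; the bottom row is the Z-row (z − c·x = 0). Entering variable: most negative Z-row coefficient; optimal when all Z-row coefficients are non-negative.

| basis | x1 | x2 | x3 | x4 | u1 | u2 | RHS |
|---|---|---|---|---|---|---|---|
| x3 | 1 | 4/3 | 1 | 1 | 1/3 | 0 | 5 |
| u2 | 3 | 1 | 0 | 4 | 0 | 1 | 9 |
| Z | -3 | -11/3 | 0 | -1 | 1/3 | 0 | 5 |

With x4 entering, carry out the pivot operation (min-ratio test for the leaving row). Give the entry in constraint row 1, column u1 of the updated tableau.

1/3

Ratio test on column x4 — row 1: 5/1 = 5; row 2: 9/4 = 9/4. Minimum is 9/4 at row 2 (u2 leaves); pivot element 4.
Divide row 2 by 4; eliminate column x4 from the other rows.
Row 1 update in column u1: 1/3 − 1·0 = 1/3.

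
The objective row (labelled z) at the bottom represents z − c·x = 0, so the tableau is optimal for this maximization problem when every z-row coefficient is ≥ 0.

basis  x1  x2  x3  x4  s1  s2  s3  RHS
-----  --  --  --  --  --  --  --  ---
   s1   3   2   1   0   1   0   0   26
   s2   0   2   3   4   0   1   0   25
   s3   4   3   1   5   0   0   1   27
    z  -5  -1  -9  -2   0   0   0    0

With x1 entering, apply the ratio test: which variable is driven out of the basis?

Column x1 entries and ratios — s1: 26/3 = 26/3; s2: 0 ≤ 0, skip; s3: 27/4 = 27/4.
Smallest ratio is 27/4 in the row of s3, so s3 leaves.

s3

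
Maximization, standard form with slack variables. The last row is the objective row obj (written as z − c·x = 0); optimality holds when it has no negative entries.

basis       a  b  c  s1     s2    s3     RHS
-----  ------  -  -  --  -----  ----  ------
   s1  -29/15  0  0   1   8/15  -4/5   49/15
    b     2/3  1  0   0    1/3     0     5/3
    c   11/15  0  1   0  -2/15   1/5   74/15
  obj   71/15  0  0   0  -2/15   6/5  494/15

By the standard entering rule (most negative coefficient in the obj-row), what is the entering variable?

s2

Negative obj-row entries: s2: -2/15.
The most negative is -2/15 in column s2, so s2 enters.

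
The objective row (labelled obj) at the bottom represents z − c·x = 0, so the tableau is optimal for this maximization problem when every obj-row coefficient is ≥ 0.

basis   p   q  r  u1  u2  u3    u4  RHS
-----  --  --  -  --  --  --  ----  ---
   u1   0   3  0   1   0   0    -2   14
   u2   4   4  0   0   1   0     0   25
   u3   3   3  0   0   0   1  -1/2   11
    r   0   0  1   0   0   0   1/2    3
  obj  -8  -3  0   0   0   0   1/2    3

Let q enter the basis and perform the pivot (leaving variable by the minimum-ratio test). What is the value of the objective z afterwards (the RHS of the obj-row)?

14

Ratio test on column q — row 1: 14/3 = 14/3; row 2: 25/4 = 25/4; row 3: 11/3 = 11/3; row 4: entry 0 ≤ 0. Minimum is 11/3 at row 3 (u3 leaves); pivot element 3.
Pivot on row 3; the obj-row RHS becomes 3 − (-3)·(11/3) = 14.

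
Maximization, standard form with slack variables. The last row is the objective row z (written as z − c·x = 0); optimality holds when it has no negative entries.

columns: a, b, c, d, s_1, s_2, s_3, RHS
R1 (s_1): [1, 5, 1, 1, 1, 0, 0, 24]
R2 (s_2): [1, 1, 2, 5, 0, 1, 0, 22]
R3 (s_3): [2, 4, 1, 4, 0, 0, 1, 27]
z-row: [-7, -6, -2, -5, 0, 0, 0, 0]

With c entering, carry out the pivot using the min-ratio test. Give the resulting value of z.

Ratio test on column c — row 1: 24/1 = 24; row 2: 22/2 = 11; row 3: 27/1 = 27. Minimum is 11 at row 2 (s_2 leaves); pivot element 2.
Pivot on row 2; the z-row RHS becomes 0 − (-2)·11 = 22.

22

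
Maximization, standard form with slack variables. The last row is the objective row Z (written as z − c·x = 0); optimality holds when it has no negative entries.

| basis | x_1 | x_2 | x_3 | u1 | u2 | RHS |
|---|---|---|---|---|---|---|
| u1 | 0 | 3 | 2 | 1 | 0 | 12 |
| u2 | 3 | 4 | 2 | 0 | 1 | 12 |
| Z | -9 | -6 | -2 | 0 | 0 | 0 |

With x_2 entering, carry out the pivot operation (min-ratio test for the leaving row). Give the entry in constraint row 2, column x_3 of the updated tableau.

1/2

Ratio test on column x_2 — row 1: 12/3 = 4; row 2: 12/4 = 3. Minimum is 3 at row 2 (u2 leaves); pivot element 4.
Divide row 2 by 4; eliminate column x_2 from the other rows.
In the new row 2, the x_3 entry is the old entry divided by the pivot: 2/4 = 1/2.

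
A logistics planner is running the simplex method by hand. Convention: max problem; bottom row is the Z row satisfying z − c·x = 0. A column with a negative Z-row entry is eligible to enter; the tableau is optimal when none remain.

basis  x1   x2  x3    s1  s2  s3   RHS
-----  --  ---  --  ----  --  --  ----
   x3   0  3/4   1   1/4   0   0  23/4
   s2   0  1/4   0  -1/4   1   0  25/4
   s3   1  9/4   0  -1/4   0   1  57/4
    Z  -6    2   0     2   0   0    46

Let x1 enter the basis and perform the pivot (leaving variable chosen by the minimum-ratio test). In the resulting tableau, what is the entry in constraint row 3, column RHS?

57/4

Ratio test on column x1 — row 1: entry 0 ≤ 0; row 2: entry 0 ≤ 0; row 3: (57/4)/1 = 57/4. Minimum is 57/4 at row 3 (s3 leaves); pivot element 1.
Divide row 3 by 1; eliminate column x1 from the other rows.
In the new row 3, the RHS entry is the old entry divided by the pivot: (57/4)/1 = 57/4.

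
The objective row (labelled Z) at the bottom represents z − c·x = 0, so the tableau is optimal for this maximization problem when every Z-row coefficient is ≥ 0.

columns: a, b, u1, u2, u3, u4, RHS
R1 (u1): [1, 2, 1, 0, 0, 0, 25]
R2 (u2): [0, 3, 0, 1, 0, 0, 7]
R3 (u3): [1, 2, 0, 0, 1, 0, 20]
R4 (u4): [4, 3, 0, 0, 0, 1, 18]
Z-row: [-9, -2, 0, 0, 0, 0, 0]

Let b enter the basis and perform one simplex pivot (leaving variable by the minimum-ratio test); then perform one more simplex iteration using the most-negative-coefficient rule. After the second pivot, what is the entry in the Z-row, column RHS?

Ratio test on column b — row 1: 25/2 = 25/2; row 2: 7/3 = 7/3; row 3: 20/2 = 10; row 4: 18/3 = 6. Minimum is 7/3 at row 2 (u2 leaves); pivot element 3.
Divide row 2 by 3; eliminate column b from the other rows.
Second iteration: most negative Z-row entry is -9 in column a, so a enters.
Ratio test on column a — row 1: (61/3)/1 = 61/3; row 2: entry 0 ≤ 0; row 3: (46/3)/1 = 46/3; row 4: 11/4 = 11/4. Minimum is 11/4 at row 4 (u4 leaves); pivot element 4.
Divide row 4 by 4; eliminate column a from the other rows.
After both pivots, the entry at the Z-row, column RHS is 353/12.

353/12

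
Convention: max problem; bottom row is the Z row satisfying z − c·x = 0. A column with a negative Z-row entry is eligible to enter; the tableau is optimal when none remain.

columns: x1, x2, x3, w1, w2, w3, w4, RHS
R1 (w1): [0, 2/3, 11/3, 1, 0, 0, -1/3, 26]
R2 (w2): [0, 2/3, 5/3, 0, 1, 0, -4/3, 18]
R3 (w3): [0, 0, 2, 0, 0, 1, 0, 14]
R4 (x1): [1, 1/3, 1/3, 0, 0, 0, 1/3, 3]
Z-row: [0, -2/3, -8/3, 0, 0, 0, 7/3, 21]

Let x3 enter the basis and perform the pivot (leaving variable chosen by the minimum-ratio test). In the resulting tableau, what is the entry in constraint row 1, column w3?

Ratio test on column x3 — row 1: 26/(11/3) = 78/11; row 2: 18/(5/3) = 54/5; row 3: 14/2 = 7; row 4: 3/(1/3) = 9. Minimum is 7 at row 3 (w3 leaves); pivot element 2.
Divide row 3 by 2; eliminate column x3 from the other rows.
Row 1 update in column w3: 0 − (11/3)·(1/2) = -11/6.

-11/6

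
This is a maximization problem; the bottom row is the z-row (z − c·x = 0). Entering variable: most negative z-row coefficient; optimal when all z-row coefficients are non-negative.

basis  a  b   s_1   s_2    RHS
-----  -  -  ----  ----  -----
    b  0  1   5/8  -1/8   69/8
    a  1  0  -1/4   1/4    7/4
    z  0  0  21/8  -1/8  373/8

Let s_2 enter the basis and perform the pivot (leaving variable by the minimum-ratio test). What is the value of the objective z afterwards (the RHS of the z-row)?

95/2

Ratio test on column s_2 — row 1: entry -1/8 ≤ 0; row 2: (7/4)/(1/4) = 7. Minimum is 7 at row 2 (a leaves); pivot element 1/4.
Pivot on row 2; the z-row RHS becomes 373/8 − (-1/8)·7 = 95/2.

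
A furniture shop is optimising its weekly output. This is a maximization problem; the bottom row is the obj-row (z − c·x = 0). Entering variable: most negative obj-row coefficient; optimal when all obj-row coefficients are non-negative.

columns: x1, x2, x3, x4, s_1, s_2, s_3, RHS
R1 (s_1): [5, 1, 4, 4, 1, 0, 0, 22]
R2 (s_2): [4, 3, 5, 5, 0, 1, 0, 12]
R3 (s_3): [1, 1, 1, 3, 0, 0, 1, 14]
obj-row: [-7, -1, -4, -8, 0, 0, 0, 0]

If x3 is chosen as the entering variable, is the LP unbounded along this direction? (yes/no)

no

Column x3 has positive entries in row(s) 1, 2, 3, so the ratio test bounds it — not unbounded.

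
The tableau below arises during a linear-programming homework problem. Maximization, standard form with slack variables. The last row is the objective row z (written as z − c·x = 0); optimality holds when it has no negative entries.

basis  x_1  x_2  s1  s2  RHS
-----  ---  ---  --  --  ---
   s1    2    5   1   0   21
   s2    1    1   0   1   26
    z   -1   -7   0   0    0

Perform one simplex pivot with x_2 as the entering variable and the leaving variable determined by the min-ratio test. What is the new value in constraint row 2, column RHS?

Ratio test on column x_2 — row 1: 21/5 = 21/5; row 2: 26/1 = 26. Minimum is 21/5 at row 1 (s1 leaves); pivot element 5.
Divide row 1 by 5; eliminate column x_2 from the other rows.
Row 2 update in column RHS: 26 − 1·(21/5) = 109/5.

109/5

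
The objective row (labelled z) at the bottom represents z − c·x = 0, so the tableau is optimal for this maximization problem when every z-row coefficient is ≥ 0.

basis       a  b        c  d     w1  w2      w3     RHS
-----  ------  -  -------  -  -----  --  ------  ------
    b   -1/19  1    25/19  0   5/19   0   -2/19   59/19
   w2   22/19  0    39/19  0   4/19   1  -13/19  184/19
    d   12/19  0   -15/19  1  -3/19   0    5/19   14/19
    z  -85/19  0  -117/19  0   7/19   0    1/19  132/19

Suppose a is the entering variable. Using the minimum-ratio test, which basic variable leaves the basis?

Column a entries and ratios — b: -1/19 ≤ 0, skip; w2: (184/19)/(22/19) = 92/11; d: (14/19)/(12/19) = 7/6.
Smallest ratio is 7/6 in the row of d, so d leaves.

d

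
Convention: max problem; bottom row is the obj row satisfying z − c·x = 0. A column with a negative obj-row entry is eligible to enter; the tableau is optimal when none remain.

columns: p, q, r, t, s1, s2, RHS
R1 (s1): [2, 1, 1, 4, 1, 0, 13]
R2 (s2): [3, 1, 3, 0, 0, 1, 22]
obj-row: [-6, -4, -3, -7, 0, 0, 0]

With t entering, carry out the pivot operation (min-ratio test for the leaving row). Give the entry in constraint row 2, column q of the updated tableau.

1

Ratio test on column t — row 1: 13/4 = 13/4; row 2: entry 0 ≤ 0. Minimum is 13/4 at row 1 (s1 leaves); pivot element 4.
Divide row 1 by 4; eliminate column t from the other rows.
Row 2 update in column q: 1 − 0·(1/4) = 1.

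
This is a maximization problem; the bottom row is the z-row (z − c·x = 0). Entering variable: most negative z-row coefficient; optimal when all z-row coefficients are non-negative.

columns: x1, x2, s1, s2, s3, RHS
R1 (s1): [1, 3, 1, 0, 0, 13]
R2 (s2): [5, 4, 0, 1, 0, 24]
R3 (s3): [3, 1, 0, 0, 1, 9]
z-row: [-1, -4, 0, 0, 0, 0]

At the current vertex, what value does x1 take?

x1 is not in the basis, so in the current basic feasible solution x1 = 0.

0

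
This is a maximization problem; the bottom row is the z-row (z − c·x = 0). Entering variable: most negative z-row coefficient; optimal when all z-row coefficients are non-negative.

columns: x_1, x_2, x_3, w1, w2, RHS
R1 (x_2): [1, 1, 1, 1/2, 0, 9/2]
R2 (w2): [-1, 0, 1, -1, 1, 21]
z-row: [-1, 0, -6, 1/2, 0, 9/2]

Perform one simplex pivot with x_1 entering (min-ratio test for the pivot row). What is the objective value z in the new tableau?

Ratio test on column x_1 — row 1: (9/2)/1 = 9/2; row 2: entry -1 ≤ 0. Minimum is 9/2 at row 1 (x_2 leaves); pivot element 1.
Pivot on row 1; the z-row RHS becomes 9/2 − (-1)·(9/2) = 9.

9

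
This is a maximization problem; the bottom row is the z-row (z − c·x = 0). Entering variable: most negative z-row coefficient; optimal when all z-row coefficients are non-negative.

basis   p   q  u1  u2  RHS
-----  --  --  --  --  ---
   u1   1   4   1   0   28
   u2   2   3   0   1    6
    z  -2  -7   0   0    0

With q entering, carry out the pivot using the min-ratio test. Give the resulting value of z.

Ratio test on column q — row 1: 28/4 = 7; row 2: 6/3 = 2. Minimum is 2 at row 2 (u2 leaves); pivot element 3.
Pivot on row 2; the z-row RHS becomes 0 − (-7)·2 = 14.

14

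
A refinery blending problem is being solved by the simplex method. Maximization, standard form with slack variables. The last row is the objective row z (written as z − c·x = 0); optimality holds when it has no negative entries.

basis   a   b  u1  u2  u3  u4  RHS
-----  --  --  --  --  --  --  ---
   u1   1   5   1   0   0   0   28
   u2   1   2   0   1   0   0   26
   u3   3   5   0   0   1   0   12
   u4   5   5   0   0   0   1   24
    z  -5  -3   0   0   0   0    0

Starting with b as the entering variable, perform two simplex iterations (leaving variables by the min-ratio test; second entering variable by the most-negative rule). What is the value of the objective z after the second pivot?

Ratio test on column b — row 1: 28/5 = 28/5; row 2: 26/2 = 13; row 3: 12/5 = 12/5; row 4: 24/5 = 24/5. Minimum is 12/5 at row 3 (u3 leaves); pivot element 5.
Pivot on row 3; the z-row RHS becomes 0 − (-3)·(12/5) = 36/5.
Next entering variable (most negative z-row entry -16/5): a.
Ratio test on column a — row 1: entry -2 ≤ 0; row 2: entry -1/5 ≤ 0; row 3: (12/5)/(3/5) = 4; row 4: 12/2 = 6. Minimum is 4 at row 3 (b leaves); pivot element 3/5.
After the second pivot the z-row RHS is 36/5 − (-16/5)·4 = 20.

20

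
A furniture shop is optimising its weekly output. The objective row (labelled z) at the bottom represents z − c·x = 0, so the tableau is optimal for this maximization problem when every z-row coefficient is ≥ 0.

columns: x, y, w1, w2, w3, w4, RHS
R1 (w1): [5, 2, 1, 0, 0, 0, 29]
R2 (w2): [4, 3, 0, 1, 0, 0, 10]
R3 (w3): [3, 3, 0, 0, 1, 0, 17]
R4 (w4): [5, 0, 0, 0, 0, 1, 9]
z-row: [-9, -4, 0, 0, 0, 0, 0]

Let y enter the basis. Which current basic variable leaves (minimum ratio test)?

Column y entries and ratios — w1: 29/2 = 29/2; w2: 10/3 = 10/3; w3: 17/3 = 17/3; w4: 0 ≤ 0, skip.
Smallest ratio is 10/3 in the row of w2, so w2 leaves.

w2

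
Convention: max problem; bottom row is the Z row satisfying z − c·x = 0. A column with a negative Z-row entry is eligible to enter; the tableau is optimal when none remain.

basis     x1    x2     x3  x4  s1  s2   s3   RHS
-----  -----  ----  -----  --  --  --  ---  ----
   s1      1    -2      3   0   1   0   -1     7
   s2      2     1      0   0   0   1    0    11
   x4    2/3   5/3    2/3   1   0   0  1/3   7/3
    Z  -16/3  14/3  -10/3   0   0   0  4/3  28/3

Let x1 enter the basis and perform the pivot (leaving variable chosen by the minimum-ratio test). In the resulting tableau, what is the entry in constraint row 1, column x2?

Ratio test on column x1 — row 1: 7/1 = 7; row 2: 11/2 = 11/2; row 3: (7/3)/(2/3) = 7/2. Minimum is 7/2 at row 3 (x4 leaves); pivot element 2/3.
Divide row 3 by 2/3; eliminate column x1 from the other rows.
Row 1 update in column x2: -2 − 1·(5/2) = -9/2.

-9/2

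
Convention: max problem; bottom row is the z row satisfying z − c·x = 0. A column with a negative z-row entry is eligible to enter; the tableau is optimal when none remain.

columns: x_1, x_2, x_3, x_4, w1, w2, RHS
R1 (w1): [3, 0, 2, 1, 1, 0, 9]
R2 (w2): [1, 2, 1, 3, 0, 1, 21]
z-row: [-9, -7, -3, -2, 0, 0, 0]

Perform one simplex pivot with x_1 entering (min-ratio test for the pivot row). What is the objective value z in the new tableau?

Ratio test on column x_1 — row 1: 9/3 = 3; row 2: 21/1 = 21. Minimum is 3 at row 1 (w1 leaves); pivot element 3.
Pivot on row 1; the z-row RHS becomes 0 − (-9)·3 = 27.

27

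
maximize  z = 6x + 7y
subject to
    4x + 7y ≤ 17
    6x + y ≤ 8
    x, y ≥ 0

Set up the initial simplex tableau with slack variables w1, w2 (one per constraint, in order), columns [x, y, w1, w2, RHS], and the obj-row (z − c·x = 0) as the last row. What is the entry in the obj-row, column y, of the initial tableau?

-7

The obj-row carries the negated objective coefficients: the y entry is -7.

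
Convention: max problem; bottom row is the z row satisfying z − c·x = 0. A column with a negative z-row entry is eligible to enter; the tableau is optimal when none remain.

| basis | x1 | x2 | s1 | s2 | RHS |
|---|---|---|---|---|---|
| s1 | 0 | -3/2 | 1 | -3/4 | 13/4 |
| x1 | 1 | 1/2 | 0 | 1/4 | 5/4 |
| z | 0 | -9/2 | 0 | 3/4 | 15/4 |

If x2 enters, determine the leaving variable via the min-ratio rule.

Column x2 entries and ratios — s1: -3/2 ≤ 0, skip; x1: (5/4)/(1/2) = 5/2.
Smallest ratio is 5/2 in the row of x1, so x1 leaves.

x1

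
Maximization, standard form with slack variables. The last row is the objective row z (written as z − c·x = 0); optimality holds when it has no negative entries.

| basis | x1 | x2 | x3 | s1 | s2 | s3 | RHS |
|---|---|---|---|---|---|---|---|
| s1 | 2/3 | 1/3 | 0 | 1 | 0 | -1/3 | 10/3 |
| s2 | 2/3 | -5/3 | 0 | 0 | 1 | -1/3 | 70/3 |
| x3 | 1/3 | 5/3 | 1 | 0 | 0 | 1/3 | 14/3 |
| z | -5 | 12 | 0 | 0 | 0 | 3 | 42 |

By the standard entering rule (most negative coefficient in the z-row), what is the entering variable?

x1

Negative z-row entries: x1: -5.
The most negative is -5 in column x1, so x1 enters.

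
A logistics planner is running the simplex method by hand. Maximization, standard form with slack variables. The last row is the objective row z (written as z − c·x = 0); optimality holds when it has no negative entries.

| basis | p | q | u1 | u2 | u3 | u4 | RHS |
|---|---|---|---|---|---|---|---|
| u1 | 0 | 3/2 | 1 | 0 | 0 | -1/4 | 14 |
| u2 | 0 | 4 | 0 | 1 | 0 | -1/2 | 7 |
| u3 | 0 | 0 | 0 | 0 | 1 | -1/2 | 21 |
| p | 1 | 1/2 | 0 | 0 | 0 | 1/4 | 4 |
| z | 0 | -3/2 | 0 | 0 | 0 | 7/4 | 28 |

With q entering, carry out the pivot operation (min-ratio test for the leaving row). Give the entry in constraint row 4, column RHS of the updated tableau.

Ratio test on column q — row 1: 14/(3/2) = 28/3; row 2: 7/4 = 7/4; row 3: entry 0 ≤ 0; row 4: 4/(1/2) = 8. Minimum is 7/4 at row 2 (u2 leaves); pivot element 4.
Divide row 2 by 4; eliminate column q from the other rows.
Row 4 update in column RHS: 4 − (1/2)·(7/4) = 25/8.

25/8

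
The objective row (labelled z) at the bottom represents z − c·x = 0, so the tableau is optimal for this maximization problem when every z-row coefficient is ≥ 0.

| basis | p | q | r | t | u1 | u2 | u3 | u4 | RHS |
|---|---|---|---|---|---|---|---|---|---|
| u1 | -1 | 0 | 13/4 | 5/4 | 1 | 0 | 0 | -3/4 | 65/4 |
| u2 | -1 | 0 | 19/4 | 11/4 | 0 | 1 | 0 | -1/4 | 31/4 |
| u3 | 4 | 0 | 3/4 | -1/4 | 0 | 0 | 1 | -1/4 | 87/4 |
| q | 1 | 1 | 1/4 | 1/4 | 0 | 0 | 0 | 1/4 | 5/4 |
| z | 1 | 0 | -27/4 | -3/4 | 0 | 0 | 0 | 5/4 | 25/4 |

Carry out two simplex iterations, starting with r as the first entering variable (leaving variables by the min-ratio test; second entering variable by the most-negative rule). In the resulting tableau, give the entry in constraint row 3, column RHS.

Ratio test on column r — row 1: (65/4)/(13/4) = 5; row 2: (31/4)/(19/4) = 31/19; row 3: (87/4)/(3/4) = 29; row 4: (5/4)/(1/4) = 5. Minimum is 31/19 at row 2 (u2 leaves); pivot element 19/4.
Divide row 2 by 19/4; eliminate column r from the other rows.
Second iteration: most negative z-row entry is -8/19 in column p, so p enters.
Ratio test on column p — row 1: entry -6/19 ≤ 0; row 2: entry -4/19 ≤ 0; row 3: (390/19)/(79/19) = 390/79; row 4: (16/19)/(20/19) = 4/5. Minimum is 4/5 at row 4 (q leaves); pivot element 20/19.
Divide row 4 by 20/19; eliminate column p from the other rows.
After both pivots, the entry at constraint row 3, column RHS is 86/5.

86/5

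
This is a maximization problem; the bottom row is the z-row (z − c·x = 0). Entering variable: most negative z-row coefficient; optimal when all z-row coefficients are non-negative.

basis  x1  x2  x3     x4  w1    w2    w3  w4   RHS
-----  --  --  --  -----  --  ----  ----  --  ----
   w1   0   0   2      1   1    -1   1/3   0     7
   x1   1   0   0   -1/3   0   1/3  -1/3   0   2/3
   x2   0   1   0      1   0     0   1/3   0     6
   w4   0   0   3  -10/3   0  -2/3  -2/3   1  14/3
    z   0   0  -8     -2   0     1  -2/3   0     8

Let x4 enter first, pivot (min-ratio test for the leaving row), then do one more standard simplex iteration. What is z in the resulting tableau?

24

Ratio test on column x4 — row 1: 7/1 = 7; row 2: entry -1/3 ≤ 0; row 3: 6/1 = 6; row 4: entry -10/3 ≤ 0. Minimum is 6 at row 3 (x2 leaves); pivot element 1.
Pivot on row 3; the z-row RHS becomes 8 − (-2)·6 = 20.
Next entering variable (most negative z-row entry -8): x3.
Ratio test on column x3 — row 1: 1/2 = 1/2; row 2: entry 0 ≤ 0; row 3: entry 0 ≤ 0; row 4: (74/3)/3 = 74/9. Minimum is 1/2 at row 1 (w1 leaves); pivot element 2.
After the second pivot the z-row RHS is 20 − (-8)·(1/2) = 24.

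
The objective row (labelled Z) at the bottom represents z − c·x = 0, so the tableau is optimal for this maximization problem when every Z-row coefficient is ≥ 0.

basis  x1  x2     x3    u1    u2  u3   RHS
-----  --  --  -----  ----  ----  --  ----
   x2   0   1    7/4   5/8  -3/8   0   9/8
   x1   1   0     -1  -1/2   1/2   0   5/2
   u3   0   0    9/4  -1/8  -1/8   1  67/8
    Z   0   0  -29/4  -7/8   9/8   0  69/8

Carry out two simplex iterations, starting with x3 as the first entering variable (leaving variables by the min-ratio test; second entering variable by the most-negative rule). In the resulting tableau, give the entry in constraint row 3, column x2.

-2

Ratio test on column x3 — row 1: (9/8)/(7/4) = 9/14; row 2: entry -1 ≤ 0; row 3: (67/8)/(9/4) = 67/18. Minimum is 9/14 at row 1 (x2 leaves); pivot element 7/4.
Divide row 1 by 7/4; eliminate column x3 from the other rows.
Second iteration: most negative Z-row entry is -3/7 in column u2, so u2 enters.
Ratio test on column u2 — row 1: entry -3/14 ≤ 0; row 2: (22/7)/(2/7) = 11; row 3: (97/14)/(5/14) = 97/5. Minimum is 11 at row 2 (x1 leaves); pivot element 2/7.
Divide row 2 by 2/7; eliminate column u2 from the other rows.
After both pivots, the entry at constraint row 3, column x2 is -2.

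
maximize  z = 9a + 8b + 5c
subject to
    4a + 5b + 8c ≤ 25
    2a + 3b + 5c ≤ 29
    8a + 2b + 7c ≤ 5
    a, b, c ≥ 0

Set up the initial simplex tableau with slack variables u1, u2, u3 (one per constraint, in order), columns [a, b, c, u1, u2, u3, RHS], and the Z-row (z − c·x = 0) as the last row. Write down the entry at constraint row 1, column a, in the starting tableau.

4

Constraint 1 has coefficient 4 on a.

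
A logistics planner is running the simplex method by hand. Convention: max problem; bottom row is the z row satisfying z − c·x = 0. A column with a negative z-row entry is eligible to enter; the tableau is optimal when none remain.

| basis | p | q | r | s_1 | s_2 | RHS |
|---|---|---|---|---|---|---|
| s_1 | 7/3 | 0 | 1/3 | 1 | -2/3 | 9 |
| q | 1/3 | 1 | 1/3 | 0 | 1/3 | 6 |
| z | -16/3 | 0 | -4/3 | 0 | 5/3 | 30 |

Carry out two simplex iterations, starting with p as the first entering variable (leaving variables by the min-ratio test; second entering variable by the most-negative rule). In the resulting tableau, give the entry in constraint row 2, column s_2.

3/2

Ratio test on column p — row 1: 9/(7/3) = 27/7; row 2: 6/(1/3) = 18. Minimum is 27/7 at row 1 (s_1 leaves); pivot element 7/3.
Divide row 1 by 7/3; eliminate column p from the other rows.
Second iteration: most negative z-row entry is -4/7 in column r, so r enters.
Ratio test on column r — row 1: (27/7)/(1/7) = 27; row 2: (33/7)/(2/7) = 33/2. Minimum is 33/2 at row 2 (q leaves); pivot element 2/7.
Divide row 2 by 2/7; eliminate column r from the other rows.
After both pivots, the entry at constraint row 2, column s_2 is 3/2.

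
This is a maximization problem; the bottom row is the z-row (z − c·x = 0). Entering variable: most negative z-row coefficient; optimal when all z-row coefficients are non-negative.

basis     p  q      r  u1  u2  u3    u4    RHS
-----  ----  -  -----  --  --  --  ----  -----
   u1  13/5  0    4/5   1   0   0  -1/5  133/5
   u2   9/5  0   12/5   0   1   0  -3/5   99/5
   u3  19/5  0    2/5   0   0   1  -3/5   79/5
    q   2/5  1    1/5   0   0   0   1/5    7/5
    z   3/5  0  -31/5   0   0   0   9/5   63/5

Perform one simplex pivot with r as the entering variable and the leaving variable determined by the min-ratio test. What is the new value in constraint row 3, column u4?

-1

Ratio test on column r — row 1: (133/5)/(4/5) = 133/4; row 2: (99/5)/(12/5) = 33/4; row 3: (79/5)/(2/5) = 79/2; row 4: (7/5)/(1/5) = 7. Minimum is 7 at row 4 (q leaves); pivot element 1/5.
Divide row 4 by 1/5; eliminate column r from the other rows.
Row 3 update in column u4: -3/5 − (2/5)·1 = -1.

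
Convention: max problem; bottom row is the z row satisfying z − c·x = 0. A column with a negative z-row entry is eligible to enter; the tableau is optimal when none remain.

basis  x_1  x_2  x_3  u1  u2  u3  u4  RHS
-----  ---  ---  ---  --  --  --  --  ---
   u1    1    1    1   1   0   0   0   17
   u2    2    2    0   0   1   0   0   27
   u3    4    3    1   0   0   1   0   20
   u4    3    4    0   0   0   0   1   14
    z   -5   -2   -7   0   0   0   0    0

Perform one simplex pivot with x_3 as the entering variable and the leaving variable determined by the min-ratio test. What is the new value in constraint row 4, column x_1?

Ratio test on column x_3 — row 1: 17/1 = 17; row 2: entry 0 ≤ 0; row 3: 20/1 = 20; row 4: entry 0 ≤ 0. Minimum is 17 at row 1 (u1 leaves); pivot element 1.
Divide row 1 by 1; eliminate column x_3 from the other rows.
Row 4 update in column x_1: 3 − 0·1 = 3.

3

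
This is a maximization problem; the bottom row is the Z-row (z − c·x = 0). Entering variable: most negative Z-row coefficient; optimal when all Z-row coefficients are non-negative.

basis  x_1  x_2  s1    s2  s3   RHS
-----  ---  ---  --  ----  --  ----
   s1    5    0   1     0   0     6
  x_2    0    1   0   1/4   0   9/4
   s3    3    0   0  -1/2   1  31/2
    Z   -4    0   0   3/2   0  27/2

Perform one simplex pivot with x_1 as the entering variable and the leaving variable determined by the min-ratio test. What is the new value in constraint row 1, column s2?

Ratio test on column x_1 — row 1: 6/5 = 6/5; row 2: entry 0 ≤ 0; row 3: (31/2)/3 = 31/6. Minimum is 6/5 at row 1 (s1 leaves); pivot element 5.
Divide row 1 by 5; eliminate column x_1 from the other rows.
In the new row 1, the s2 entry is the old entry divided by the pivot: 0/5 = 0.

0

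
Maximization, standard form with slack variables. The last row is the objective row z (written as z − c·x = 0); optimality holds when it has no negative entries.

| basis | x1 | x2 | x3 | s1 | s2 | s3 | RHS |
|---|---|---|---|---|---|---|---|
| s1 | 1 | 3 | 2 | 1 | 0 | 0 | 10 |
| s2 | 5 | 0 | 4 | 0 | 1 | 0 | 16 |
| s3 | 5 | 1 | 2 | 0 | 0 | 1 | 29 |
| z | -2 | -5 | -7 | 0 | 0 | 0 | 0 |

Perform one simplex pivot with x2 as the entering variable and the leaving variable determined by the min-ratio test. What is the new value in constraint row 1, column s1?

Ratio test on column x2 — row 1: 10/3 = 10/3; row 2: entry 0 ≤ 0; row 3: 29/1 = 29. Minimum is 10/3 at row 1 (s1 leaves); pivot element 3.
Divide row 1 by 3; eliminate column x2 from the other rows.
In the new row 1, the s1 entry is the old entry divided by the pivot: 1/3 = 1/3.

1/3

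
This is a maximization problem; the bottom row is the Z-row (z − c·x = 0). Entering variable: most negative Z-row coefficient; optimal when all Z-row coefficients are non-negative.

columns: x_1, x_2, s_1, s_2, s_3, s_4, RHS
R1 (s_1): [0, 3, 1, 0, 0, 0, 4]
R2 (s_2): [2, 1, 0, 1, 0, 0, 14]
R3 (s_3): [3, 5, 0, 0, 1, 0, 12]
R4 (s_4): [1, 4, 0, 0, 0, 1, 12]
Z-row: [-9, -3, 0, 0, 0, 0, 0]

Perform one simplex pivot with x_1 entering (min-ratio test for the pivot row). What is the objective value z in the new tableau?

36

Ratio test on column x_1 — row 1: entry 0 ≤ 0; row 2: 14/2 = 7; row 3: 12/3 = 4; row 4: 12/1 = 12. Minimum is 4 at row 3 (s_3 leaves); pivot element 3.
Pivot on row 3; the Z-row RHS becomes 0 − (-9)·4 = 36.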